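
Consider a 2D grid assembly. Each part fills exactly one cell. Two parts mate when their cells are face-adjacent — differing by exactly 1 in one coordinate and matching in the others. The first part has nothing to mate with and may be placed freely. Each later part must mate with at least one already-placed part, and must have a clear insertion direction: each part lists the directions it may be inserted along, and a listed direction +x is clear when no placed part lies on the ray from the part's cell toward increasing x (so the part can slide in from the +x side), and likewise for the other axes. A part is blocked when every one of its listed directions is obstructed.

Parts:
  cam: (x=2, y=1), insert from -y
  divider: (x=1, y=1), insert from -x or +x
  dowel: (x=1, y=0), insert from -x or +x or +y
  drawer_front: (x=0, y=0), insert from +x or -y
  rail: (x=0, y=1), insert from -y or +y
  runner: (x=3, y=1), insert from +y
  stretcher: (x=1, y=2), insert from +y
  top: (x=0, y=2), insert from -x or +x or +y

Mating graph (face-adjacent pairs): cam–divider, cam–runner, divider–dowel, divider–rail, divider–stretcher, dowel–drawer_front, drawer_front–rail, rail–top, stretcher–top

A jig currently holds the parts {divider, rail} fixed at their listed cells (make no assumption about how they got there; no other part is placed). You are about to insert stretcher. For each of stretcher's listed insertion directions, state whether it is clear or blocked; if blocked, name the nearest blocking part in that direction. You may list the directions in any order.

+y: clear

+y: ray from stretcher(1, 2) has no placed part ⇒ clear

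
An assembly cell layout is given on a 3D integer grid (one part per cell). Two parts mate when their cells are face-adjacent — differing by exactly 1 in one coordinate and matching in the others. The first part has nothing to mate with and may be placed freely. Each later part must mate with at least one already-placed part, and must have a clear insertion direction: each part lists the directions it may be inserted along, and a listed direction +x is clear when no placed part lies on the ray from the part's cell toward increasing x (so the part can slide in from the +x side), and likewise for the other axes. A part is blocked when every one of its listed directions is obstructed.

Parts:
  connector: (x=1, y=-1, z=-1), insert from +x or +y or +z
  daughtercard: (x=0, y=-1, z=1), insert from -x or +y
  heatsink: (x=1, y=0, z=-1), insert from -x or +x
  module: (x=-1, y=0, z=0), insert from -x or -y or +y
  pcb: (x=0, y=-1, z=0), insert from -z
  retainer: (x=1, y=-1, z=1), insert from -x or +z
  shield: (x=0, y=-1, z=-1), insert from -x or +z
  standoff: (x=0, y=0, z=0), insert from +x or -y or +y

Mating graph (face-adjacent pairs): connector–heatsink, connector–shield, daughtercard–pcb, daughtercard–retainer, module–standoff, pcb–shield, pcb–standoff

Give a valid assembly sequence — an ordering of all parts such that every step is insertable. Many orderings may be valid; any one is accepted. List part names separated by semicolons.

1. daughtercard@(0, -1, 1) [-x clear] — {daughtercard}
2. retainer@(1, -1, 1) [+z clear] — {daughtercard, retainer}
3. pcb@(0, -1, 0) [-z clear] — {daughtercard, pcb, retainer}
4. standoff@(0, 0, 0) [+x clear] — {daughtercard, pcb, retainer, standoff}
5. shield@(0, -1, -1) [-x clear] — {daughtercard, pcb, retainer, shield, standoff}
6. connector@(1, -1, -1) [+x clear] — {connector, daughtercard, pcb, retainer, shield, standoff}
7. heatsink@(1, 0, -1) [-x clear] — {connector, daughtercard, heatsink, pcb, retainer, shield, standoff}
8. module@(-1, 0, 0) [-x clear] — {connector, daughtercard, heatsink, module, pcb, retainer, shield, standoff}

daughtercard; retainer; pcb; standoff; shield; connector; heatsink; module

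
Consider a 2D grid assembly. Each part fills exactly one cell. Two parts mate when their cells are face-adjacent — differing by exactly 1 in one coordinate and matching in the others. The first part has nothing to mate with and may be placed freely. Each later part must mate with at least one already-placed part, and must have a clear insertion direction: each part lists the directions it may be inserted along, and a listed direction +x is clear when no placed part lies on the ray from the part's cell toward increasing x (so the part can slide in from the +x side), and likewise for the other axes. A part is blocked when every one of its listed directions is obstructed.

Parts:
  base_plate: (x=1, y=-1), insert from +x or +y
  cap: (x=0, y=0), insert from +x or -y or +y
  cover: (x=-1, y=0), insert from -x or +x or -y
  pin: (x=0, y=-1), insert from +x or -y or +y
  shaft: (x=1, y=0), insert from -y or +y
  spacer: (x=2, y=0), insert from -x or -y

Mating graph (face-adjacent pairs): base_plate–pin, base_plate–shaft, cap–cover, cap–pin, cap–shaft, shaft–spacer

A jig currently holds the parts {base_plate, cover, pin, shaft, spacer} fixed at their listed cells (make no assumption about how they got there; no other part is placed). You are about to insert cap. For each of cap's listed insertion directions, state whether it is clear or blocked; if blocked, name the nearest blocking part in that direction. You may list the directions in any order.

+x: nearest on ray is shaft@(1, 0) ⇒ blocked
-y: nearest on ray is pin@(0, -1) ⇒ blocked
+y: ray from cap(0, 0) has no placed part ⇒ clear

+x: blocked by shaft; +y: clear; -y: blocked by pin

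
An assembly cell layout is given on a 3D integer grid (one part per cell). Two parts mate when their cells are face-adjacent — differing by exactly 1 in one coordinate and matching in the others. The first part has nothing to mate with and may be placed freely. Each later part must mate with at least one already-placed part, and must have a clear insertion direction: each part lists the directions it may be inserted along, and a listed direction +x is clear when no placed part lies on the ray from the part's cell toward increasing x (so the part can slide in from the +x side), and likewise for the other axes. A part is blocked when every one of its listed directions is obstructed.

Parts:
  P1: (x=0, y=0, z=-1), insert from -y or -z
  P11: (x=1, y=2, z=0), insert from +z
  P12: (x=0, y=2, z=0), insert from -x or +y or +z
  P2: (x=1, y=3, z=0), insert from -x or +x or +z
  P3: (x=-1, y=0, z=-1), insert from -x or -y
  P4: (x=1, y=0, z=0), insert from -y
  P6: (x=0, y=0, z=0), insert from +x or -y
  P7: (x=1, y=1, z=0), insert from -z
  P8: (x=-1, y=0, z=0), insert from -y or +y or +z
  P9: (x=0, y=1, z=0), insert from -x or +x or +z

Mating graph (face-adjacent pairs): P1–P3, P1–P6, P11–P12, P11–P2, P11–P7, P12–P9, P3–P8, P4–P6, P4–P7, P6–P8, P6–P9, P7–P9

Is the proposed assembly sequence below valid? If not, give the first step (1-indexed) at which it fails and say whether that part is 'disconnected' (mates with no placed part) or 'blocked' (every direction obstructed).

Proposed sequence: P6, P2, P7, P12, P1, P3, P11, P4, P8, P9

Invalid at step 2 (disconnected)

1. P6@(0, 0, 0) [+x clear] — {P6}
2. P2@(1, 3, 0) — no placed neighbour ⇒ disconnected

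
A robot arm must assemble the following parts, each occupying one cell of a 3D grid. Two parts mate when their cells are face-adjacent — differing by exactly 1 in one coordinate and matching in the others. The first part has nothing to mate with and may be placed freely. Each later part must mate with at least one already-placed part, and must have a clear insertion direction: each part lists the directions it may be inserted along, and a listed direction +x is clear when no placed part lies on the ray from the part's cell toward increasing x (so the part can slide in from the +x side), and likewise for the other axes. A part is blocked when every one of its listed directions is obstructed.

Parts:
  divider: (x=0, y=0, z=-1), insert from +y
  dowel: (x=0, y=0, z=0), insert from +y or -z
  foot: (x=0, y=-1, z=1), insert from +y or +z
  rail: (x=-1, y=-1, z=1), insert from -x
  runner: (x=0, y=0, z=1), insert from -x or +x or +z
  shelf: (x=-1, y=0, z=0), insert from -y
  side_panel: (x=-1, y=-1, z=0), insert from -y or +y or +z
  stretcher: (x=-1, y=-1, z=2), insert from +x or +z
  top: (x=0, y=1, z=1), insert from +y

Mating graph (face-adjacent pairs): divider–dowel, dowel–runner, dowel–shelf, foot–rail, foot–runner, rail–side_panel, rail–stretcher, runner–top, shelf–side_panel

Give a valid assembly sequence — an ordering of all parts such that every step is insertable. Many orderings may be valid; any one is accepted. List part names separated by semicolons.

1. top@(0, 1, 1) [+y clear] — {top}
2. runner@(0, 0, 1) [-x clear] — {runner, top}
3. foot@(0, -1, 1) [+z clear] — {foot, runner, top}
4. rail@(-1, -1, 1) [-x clear] — {foot, rail, runner, top}
5. dowel@(0, 0, 0) [+y clear] — {dowel, foot, rail, runner, top}
6. shelf@(-1, 0, 0) [-y clear] — {dowel, foot, rail, runner, shelf, top}
7. side_panel@(-1, -1, 0) [-y clear] — {dowel, foot, rail, runner, shelf, side_panel, top}
8. divider@(0, 0, -1) [+y clear] — {divider, dowel, foot, rail, runner, shelf, side_panel, top}
9. stretcher@(-1, -1, 2) [+x clear] — {divider, dowel, foot, rail, runner, shelf, side_panel, stretcher, top}

top; runner; foot; rail; dowel; shelf; side_panel; divider; stretcher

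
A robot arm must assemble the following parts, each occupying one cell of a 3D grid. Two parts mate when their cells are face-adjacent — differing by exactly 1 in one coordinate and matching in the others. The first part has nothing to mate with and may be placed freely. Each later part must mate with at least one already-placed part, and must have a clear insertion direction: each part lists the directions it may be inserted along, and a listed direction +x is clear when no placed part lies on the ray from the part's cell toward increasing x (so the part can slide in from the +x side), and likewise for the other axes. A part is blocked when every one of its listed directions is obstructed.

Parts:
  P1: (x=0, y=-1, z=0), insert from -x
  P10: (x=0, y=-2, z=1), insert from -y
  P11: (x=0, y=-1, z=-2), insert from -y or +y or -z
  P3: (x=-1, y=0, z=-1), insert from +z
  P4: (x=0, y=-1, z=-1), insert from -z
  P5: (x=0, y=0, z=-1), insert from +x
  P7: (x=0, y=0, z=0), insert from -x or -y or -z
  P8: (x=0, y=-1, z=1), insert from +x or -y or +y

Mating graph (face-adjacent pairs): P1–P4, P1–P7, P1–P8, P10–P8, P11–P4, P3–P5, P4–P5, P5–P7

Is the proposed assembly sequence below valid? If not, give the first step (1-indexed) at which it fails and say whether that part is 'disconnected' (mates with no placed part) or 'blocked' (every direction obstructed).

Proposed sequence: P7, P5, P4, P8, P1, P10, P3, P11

Invalid at step 4 (disconnected)

1. P7@(0, 0, 0) [-x clear] — {P7}
2. P5@(0, 0, -1) [+x clear] — {P5, P7}
3. P4@(0, -1, -1) [-z clear] — {P4, P5, P7}
4. P8@(0, -1, 1) — no placed neighbour ⇒ disconnected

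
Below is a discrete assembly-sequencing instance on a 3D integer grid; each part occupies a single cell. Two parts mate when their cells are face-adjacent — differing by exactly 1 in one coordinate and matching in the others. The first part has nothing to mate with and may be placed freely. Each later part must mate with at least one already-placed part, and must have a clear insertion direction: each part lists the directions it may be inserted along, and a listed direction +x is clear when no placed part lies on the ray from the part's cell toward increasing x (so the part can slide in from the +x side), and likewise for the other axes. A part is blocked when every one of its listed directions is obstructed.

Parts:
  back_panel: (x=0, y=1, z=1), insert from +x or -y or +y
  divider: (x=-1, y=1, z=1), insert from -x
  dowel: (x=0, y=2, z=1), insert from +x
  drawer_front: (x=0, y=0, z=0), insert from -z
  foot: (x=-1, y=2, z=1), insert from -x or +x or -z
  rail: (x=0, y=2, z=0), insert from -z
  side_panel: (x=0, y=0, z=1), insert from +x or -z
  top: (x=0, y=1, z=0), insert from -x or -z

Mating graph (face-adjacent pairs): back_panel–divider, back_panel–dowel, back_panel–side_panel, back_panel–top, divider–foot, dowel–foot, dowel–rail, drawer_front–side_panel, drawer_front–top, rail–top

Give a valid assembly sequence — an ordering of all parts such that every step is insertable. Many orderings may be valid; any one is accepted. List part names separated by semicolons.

1. back_panel@(0, 1, 1) [+x clear] — {back_panel}
2. side_panel@(0, 0, 1) [+x clear] — {back_panel, side_panel}
3. divider@(-1, 1, 1) [-x clear] — {back_panel, divider, side_panel}
4. foot@(-1, 2, 1) [-x clear] — {back_panel, divider, foot, side_panel}
5. top@(0, 1, 0) [-x clear] — {back_panel, divider, foot, side_panel, top}
6. rail@(0, 2, 0) [-z clear] — {back_panel, divider, foot, rail, side_panel, top}
7. dowel@(0, 2, 1) [+x clear] — {back_panel, divider, dowel, foot, rail, side_panel, top}
8. drawer_front@(0, 0, 0) [-z clear] — {back_panel, divider, dowel, drawer_front, foot, rail, side_panel, top}

back_panel; side_panel; divider; foot; top; rail; dowel; drawer_front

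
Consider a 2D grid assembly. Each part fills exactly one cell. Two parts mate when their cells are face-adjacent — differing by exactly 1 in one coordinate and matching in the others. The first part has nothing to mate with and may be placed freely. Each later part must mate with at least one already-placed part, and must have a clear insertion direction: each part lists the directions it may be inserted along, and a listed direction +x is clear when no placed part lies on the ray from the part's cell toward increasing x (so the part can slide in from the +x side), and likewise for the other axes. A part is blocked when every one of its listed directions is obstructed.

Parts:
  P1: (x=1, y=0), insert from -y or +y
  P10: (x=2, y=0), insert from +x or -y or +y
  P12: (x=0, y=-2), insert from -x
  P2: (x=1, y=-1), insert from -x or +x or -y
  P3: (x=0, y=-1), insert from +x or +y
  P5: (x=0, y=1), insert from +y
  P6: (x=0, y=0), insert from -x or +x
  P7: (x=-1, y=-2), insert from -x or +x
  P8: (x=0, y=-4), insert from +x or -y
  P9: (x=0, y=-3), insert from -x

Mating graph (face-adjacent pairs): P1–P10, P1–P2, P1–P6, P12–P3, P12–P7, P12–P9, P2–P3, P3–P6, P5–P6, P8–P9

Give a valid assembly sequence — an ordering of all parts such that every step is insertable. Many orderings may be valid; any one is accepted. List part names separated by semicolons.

1. P3@(0, -1) [+x clear] — {P3}
2. P2@(1, -1) [+x clear] — {P2, P3}
3. P6@(0, 0) [-x clear] — {P2, P3, P6}
4. P5@(0, 1) [+y clear] — {P2, P3, P5, P6}
5. P1@(1, 0) [+y clear] — {P1, P2, P3, P5, P6}
6. P10@(2, 0) [+x clear] — {P1, P10, P2, P3, P5, P6}
7. P12@(0, -2) [-x clear] — {P1, P10, P12, P2, P3, P5, P6}
8. P7@(-1, -2) [-x clear] — {P1, P10, P12, P2, P3, P5, P6, P7}
9. P9@(0, -3) [-x clear] — {P1, P10, P12, P2, P3, P5, P6, P7, P9}
10. P8@(0, -4) [+x clear] — {P1, P10, P12, P2, P3, P5, P6, P7, P8, P9}

P3; P2; P6; P5; P1; P10; P12; P7; P9; P8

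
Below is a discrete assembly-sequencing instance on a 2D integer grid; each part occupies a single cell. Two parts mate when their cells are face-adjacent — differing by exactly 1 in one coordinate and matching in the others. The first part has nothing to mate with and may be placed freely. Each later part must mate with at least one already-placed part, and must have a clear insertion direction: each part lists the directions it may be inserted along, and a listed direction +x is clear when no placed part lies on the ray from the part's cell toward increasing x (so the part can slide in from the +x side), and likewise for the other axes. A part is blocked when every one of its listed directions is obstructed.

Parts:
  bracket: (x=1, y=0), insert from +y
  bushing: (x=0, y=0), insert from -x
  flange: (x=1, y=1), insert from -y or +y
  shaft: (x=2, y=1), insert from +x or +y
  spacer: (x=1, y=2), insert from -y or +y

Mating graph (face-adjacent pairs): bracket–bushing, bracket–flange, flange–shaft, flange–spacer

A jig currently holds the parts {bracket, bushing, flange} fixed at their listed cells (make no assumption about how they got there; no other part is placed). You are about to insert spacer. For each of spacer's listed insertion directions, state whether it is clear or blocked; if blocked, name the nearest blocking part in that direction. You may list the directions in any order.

+y: clear; -y: blocked by flange

-y: nearest on ray is flange@(1, 1) ⇒ blocked
+y: ray from spacer(1, 2) has no placed part ⇒ clear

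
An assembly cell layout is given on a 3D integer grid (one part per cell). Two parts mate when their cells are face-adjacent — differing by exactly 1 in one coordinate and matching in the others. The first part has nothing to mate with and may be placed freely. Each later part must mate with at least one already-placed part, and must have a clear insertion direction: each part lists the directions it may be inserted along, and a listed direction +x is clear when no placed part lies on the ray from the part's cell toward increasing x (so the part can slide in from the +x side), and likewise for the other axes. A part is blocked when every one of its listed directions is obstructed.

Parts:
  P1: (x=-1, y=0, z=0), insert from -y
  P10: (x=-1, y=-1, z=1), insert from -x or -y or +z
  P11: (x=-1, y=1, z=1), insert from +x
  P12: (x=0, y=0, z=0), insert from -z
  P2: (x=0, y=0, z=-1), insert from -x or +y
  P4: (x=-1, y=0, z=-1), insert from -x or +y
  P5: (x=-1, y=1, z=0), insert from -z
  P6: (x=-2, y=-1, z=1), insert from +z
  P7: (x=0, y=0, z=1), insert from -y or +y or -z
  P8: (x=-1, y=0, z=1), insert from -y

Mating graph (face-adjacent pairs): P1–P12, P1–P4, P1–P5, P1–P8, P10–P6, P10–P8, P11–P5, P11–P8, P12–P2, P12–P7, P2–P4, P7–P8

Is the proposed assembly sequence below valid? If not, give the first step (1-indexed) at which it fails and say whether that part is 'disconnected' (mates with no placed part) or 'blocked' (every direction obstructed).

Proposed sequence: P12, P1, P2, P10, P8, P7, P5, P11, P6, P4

1. P12@(0, 0, 0) [-z clear] — {P12}
2. P1@(-1, 0, 0) [-y clear] — {P1, P12}
3. P2@(0, 0, -1) [-x clear] — {P1, P12, P2}
4. P10@(-1, -1, 1) — no placed neighbour ⇒ disconnected

Invalid at step 4 (disconnected)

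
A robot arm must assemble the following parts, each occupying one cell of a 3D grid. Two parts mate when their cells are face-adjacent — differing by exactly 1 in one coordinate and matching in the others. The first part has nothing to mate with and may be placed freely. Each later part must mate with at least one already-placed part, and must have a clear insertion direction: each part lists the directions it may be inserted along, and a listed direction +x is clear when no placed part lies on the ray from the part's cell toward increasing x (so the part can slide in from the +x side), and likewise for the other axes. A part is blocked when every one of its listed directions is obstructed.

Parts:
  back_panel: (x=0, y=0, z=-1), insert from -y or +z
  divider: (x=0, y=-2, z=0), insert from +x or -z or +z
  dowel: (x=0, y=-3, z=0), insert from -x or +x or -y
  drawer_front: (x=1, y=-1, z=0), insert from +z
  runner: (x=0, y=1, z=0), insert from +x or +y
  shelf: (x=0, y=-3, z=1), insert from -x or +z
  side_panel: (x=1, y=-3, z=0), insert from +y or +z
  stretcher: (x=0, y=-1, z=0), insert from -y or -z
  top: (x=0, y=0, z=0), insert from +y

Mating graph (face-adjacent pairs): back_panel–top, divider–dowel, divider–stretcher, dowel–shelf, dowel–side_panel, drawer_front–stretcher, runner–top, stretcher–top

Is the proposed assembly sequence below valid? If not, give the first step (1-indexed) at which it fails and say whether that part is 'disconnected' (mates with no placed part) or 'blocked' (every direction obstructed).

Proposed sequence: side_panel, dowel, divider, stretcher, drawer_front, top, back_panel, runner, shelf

1. side_panel@(1, -3, 0) [+y clear] — {side_panel}
2. dowel@(0, -3, 0) [-x clear] — {dowel, side_panel}
3. divider@(0, -2, 0) [+x clear] — {divider, dowel, side_panel}
4. stretcher@(0, -1, 0) [-z clear] — {divider, dowel, side_panel, stretcher}
5. drawer_front@(1, -1, 0) [+z clear] — {divider, dowel, drawer_front, side_panel, stretcher}
6. top@(0, 0, 0) [+y clear] — {divider, dowel, drawer_front, side_panel, stretcher, top}
7. back_panel@(0, 0, -1) [-y clear] — {back_panel, divider, dowel, drawer_front, side_panel, stretcher, top}
8. runner@(0, 1, 0) [+x clear] — {back_panel, divider, dowel, drawer_front, runner, side_panel, stretcher, top}
9. shelf@(0, -3, 1) [-x clear] — {back_panel, divider, dowel, drawer_front, runner, shelf, side_panel, stretcher, top}

Valid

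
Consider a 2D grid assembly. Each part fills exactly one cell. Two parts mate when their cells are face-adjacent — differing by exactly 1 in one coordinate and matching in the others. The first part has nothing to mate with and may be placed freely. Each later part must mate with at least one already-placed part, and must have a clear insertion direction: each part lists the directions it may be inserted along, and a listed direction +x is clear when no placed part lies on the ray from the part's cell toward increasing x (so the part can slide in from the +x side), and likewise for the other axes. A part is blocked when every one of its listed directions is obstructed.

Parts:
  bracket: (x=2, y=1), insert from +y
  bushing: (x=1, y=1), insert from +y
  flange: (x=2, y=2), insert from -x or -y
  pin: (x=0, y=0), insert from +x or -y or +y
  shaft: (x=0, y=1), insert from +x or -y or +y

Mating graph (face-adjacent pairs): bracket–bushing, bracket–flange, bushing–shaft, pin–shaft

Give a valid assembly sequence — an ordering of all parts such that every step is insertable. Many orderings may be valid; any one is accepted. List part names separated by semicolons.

bracket; flange; bushing; shaft; pin

1. bracket@(2, 1) [+y clear] — {bracket}
2. flange@(2, 2) [-x clear] — {bracket, flange}
3. bushing@(1, 1) [+y clear] — {bracket, bushing, flange}
4. shaft@(0, 1) [-y clear] — {bracket, bushing, flange, shaft}
5. pin@(0, 0) [+x clear] — {bracket, bushing, flange, pin, shaft}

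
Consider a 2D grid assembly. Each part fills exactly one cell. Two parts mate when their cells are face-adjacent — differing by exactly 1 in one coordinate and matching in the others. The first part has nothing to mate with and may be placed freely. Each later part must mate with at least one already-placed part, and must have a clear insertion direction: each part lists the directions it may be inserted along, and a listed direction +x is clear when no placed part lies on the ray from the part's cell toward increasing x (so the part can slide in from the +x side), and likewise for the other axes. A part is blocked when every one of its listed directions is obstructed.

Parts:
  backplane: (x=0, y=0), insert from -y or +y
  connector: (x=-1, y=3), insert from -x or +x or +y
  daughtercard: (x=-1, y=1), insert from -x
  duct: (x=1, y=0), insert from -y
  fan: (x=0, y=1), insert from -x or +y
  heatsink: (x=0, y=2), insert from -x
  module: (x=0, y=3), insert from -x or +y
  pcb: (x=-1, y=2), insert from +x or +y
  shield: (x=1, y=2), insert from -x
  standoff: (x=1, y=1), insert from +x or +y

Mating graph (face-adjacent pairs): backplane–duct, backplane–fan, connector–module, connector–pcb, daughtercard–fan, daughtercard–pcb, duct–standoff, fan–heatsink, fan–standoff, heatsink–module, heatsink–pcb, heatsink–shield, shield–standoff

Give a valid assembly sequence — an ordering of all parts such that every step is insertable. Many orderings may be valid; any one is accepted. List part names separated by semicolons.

1. shield@(1, 2) [-x clear] — {shield}
2. heatsink@(0, 2) [-x clear] — {heatsink, shield}
3. module@(0, 3) [-x clear] — {heatsink, module, shield}
4. fan@(0, 1) [-x clear] — {fan, heatsink, module, shield}
5. daughtercard@(-1, 1) [-x clear] — {daughtercard, fan, heatsink, module, shield}
6. backplane@(0, 0) [-y clear] — {backplane, daughtercard, fan, heatsink, module, shield}
7. duct@(1, 0) [-y clear] — {backplane, daughtercard, duct, fan, heatsink, module, shield}
8. pcb@(-1, 2) [+y clear] — {backplane, daughtercard, duct, fan, heatsink, module, pcb, shield}
9. connector@(-1, 3) [-x clear] — {backplane, connector, daughtercard, duct, fan, heatsink, module, pcb, shield}
10. standoff@(1, 1) [+x clear] — {backplane, connector, daughtercard, duct, fan, heatsink, module, pcb, shield, standoff}

shield; heatsink; module; fan; daughtercard; backplane; duct; pcb; connector; standoff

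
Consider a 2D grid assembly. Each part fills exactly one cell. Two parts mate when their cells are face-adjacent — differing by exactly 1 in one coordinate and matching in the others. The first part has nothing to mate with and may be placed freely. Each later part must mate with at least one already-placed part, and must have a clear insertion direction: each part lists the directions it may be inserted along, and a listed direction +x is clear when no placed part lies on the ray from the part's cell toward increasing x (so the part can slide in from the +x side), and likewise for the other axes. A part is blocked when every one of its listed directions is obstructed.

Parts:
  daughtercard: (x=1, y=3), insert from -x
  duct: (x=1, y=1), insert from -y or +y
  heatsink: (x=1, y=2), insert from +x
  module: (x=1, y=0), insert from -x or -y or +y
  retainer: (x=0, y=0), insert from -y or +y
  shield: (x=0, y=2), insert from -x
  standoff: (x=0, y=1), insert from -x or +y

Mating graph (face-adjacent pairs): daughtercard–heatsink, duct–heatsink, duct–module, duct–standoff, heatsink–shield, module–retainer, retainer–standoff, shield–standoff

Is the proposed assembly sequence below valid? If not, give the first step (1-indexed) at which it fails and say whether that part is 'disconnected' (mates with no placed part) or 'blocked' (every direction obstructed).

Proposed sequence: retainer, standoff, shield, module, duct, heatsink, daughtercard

Valid

1. retainer@(0, 0) [-y clear] — {retainer}
2. standoff@(0, 1) [-x clear] — {retainer, standoff}
3. shield@(0, 2) [-x clear] — {retainer, shield, standoff}
4. module@(1, 0) [-y clear] — {module, retainer, shield, standoff}
5. duct@(1, 1) [+y clear] — {duct, module, retainer, shield, standoff}
6. heatsink@(1, 2) [+x clear] — {duct, heatsink, module, retainer, shield, standoff}
7. daughtercard@(1, 3) [-x clear] — {daughtercard, duct, heatsink, module, retainer, shield, standoff}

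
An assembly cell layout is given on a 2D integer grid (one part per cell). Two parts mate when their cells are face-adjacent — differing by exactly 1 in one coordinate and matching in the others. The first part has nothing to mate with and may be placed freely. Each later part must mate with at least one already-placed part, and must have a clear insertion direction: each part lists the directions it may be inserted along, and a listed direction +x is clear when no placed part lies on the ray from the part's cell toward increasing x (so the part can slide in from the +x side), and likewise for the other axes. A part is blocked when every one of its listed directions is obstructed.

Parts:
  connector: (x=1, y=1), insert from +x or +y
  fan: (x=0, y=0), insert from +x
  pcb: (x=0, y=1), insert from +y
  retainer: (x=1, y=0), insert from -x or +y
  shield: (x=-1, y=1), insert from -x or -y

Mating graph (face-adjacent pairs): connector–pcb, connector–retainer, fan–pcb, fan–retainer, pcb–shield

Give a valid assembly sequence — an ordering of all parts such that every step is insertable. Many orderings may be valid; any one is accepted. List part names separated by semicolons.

shield; pcb; fan; retainer; connector

1. shield@(-1, 1) [-x clear] — {shield}
2. pcb@(0, 1) [+y clear] — {pcb, shield}
3. fan@(0, 0) [+x clear] — {fan, pcb, shield}
4. retainer@(1, 0) [+y clear] — {fan, pcb, retainer, shield}
5. connector@(1, 1) [+x clear] — {connector, fan, pcb, retainer, shield}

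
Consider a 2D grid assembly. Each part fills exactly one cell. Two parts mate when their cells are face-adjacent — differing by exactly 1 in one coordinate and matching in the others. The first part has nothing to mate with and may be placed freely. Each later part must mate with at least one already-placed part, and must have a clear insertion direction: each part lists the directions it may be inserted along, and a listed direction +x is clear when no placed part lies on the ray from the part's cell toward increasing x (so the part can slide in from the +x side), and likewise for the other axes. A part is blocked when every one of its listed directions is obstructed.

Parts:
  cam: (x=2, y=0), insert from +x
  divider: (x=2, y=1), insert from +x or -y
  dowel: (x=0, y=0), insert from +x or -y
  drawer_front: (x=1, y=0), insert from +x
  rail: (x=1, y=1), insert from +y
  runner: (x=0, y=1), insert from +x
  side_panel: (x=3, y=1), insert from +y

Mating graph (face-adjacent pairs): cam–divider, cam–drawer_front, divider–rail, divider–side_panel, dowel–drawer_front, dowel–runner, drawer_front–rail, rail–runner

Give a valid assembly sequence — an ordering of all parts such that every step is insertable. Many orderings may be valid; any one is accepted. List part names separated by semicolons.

1. runner@(0, 1) [+x clear] — {runner}
2. rail@(1, 1) [+y clear] — {rail, runner}
3. dowel@(0, 0) [+x clear] — {dowel, rail, runner}
4. drawer_front@(1, 0) [+x clear] — {dowel, drawer_front, rail, runner}
5. cam@(2, 0) [+x clear] — {cam, dowel, drawer_front, rail, runner}
6. divider@(2, 1) [+x clear] — {cam, divider, dowel, drawer_front, rail, runner}
7. side_panel@(3, 1) [+y clear] — {cam, divider, dowel, drawer_front, rail, runner, side_panel}

runner; rail; dowel; drawer_front; cam; divider; side_panel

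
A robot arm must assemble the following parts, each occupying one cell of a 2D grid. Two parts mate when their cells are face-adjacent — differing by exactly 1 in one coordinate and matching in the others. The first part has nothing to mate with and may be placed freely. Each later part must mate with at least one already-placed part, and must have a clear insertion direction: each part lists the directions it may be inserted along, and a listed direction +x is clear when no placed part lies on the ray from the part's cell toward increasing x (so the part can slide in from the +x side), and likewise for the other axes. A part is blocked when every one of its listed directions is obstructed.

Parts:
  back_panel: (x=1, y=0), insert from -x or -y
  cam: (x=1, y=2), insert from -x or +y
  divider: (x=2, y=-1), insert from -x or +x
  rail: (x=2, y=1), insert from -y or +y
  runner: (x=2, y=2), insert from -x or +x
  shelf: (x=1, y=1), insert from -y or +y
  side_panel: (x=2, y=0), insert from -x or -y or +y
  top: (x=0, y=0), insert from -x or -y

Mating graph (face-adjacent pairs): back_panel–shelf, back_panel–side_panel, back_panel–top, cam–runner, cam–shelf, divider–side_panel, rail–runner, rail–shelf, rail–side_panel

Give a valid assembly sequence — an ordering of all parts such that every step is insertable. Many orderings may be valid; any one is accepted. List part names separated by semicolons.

1. side_panel@(2, 0) [-x clear] — {side_panel}
2. rail@(2, 1) [+y clear] — {rail, side_panel}
3. shelf@(1, 1) [-y clear] — {rail, shelf, side_panel}
4. back_panel@(1, 0) [-x clear] — {back_panel, rail, shelf, side_panel}
5. cam@(1, 2) [-x clear] — {back_panel, cam, rail, shelf, side_panel}
6. divider@(2, -1) [-x clear] — {back_panel, cam, divider, rail, shelf, side_panel}
7. top@(0, 0) [-x clear] — {back_panel, cam, divider, rail, shelf, side_panel, top}
8. runner@(2, 2) [+x clear] — {back_panel, cam, divider, rail, runner, shelf, side_panel, top}

side_panel; rail; shelf; back_panel; cam; divider; top; runner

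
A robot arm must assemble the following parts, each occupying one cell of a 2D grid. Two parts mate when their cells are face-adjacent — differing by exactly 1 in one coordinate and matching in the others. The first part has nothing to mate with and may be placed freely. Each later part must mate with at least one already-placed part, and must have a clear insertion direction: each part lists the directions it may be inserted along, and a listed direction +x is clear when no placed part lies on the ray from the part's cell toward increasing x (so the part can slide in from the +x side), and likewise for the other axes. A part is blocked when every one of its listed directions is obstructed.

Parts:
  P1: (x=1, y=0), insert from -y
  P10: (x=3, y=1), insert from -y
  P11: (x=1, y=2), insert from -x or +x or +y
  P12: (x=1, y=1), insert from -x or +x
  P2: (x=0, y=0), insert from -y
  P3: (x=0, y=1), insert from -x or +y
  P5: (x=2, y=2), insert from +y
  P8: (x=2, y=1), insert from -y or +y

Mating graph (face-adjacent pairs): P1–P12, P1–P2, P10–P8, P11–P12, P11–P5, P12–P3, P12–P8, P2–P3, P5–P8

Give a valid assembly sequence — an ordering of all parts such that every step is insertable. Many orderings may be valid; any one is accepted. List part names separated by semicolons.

P11; P12; P3; P2; P5; P1; P8; P10

1. P11@(1, 2) [-x clear] — {P11}
2. P12@(1, 1) [-x clear] — {P11, P12}
3. P3@(0, 1) [-x clear] — {P11, P12, P3}
4. P2@(0, 0) [-y clear] — {P11, P12, P2, P3}
5. P5@(2, 2) [+y clear] — {P11, P12, P2, P3, P5}
6. P1@(1, 0) [-y clear] — {P1, P11, P12, P2, P3, P5}
7. P8@(2, 1) [-y clear] — {P1, P11, P12, P2, P3, P5, P8}
8. P10@(3, 1) [-y clear] — {P1, P10, P11, P12, P2, P3, P5, P8}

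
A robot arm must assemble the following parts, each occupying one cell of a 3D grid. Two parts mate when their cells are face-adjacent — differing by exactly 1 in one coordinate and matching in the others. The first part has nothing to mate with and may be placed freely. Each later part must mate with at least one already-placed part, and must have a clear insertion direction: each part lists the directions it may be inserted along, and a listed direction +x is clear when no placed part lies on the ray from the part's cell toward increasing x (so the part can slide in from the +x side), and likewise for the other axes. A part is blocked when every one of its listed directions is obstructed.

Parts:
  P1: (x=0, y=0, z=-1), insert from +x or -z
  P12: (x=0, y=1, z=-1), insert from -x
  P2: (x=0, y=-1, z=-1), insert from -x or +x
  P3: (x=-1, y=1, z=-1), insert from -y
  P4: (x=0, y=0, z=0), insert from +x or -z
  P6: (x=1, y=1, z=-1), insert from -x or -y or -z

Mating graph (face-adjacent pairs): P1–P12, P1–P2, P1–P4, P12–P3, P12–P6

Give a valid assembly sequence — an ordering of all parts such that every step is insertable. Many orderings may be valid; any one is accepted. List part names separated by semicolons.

P2; P1; P4; P12; P3; P6

1. P2@(0, -1, -1) [-x clear] — {P2}
2. P1@(0, 0, -1) [+x clear] — {P1, P2}
3. P4@(0, 0, 0) [+x clear] — {P1, P2, P4}
4. P12@(0, 1, -1) [-x clear] — {P1, P12, P2, P4}
5. P3@(-1, 1, -1) [-y clear] — {P1, P12, P2, P3, P4}
6. P6@(1, 1, -1) [-y clear] — {P1, P12, P2, P3, P4, P6}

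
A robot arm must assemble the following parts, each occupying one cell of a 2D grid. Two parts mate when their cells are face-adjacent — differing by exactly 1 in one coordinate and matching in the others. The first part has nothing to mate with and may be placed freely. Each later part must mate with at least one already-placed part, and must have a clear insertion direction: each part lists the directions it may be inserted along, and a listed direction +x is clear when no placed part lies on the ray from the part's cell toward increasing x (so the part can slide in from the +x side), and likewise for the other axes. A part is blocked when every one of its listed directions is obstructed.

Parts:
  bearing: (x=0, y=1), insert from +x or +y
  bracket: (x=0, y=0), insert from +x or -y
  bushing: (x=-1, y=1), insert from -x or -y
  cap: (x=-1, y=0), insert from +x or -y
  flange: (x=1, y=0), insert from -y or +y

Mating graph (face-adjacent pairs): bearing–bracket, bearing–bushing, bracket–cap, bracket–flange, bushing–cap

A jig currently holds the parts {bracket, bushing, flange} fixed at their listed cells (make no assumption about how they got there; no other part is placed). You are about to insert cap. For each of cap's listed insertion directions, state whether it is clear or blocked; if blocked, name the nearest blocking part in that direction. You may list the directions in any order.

+x: nearest on ray is bracket@(0, 0) ⇒ blocked
-y: ray from cap(-1, 0) has no placed part ⇒ clear

+x: blocked by bracket; -y: clear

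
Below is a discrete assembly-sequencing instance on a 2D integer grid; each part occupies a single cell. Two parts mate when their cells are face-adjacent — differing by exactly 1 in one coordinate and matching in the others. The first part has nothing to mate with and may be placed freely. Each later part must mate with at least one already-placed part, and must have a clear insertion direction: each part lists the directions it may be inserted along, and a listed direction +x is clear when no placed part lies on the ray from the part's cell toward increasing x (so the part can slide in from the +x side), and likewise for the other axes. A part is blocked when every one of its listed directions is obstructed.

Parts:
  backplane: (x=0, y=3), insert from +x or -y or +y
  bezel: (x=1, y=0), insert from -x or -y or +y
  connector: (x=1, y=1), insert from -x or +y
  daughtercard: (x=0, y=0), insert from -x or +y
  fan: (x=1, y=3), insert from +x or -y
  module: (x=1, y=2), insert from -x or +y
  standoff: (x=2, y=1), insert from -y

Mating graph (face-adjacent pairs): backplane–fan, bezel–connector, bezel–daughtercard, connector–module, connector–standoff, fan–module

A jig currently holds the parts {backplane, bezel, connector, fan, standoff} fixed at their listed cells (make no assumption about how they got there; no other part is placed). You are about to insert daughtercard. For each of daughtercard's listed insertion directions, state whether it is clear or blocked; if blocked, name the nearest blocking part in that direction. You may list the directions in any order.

+y: blocked by backplane; -x: clear

-x: ray from daughtercard(0, 0) has no placed part ⇒ clear
+y: nearest on ray is backplane@(0, 3) ⇒ blocked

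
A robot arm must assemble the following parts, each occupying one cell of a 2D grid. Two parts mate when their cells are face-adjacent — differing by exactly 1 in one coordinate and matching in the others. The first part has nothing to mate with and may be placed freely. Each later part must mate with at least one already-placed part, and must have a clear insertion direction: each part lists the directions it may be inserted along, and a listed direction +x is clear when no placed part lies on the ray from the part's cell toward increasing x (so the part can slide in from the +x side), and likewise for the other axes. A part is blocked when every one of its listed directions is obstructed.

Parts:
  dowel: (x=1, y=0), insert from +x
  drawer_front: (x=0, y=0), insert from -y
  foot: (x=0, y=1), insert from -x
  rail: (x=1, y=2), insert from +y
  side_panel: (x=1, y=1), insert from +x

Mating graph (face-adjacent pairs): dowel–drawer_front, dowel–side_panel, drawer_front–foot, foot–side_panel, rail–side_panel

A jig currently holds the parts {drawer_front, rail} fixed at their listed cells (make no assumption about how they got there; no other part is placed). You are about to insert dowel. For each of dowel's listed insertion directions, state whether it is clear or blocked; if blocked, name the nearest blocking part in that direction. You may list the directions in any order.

+x: ray from dowel(1, 0) has no placed part ⇒ clear

+x: clear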